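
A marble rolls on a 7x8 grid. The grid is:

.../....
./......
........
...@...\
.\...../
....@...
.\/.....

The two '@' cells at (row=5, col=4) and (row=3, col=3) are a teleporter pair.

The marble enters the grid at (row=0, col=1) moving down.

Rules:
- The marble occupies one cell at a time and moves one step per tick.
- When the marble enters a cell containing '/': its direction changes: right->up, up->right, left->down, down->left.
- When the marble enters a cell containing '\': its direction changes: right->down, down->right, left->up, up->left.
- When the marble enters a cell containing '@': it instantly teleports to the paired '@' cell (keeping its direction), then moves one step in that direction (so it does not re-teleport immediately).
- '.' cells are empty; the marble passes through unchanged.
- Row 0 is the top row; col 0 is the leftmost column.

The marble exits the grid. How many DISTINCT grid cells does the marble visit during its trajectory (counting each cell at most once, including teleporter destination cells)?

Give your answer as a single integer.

Answer: 3

Derivation:
Step 1: enter (0,1), '.' pass, move down to (1,1)
Step 2: enter (1,1), '/' deflects down->left, move left to (1,0)
Step 3: enter (1,0), '.' pass, move left to (1,-1)
Step 4: at (1,-1) — EXIT via left edge, pos 1
Distinct cells visited: 3 (path length 3)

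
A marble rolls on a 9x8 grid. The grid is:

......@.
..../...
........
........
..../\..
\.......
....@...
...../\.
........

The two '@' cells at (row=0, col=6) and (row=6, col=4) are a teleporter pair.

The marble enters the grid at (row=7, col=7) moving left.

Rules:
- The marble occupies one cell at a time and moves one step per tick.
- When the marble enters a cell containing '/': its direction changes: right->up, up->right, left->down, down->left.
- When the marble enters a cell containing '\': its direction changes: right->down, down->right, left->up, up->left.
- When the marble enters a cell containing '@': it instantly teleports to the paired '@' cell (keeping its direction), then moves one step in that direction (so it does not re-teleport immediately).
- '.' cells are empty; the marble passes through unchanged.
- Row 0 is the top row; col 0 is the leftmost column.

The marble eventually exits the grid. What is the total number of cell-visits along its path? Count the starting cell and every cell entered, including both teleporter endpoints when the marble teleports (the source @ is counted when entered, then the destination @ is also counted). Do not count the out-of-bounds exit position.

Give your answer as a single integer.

Answer: 21

Derivation:
Step 1: enter (7,7), '.' pass, move left to (7,6)
Step 2: enter (7,6), '\' deflects left->up, move up to (6,6)
Step 3: enter (6,6), '.' pass, move up to (5,6)
Step 4: enter (5,6), '.' pass, move up to (4,6)
Step 5: enter (4,6), '.' pass, move up to (3,6)
Step 6: enter (3,6), '.' pass, move up to (2,6)
Step 7: enter (2,6), '.' pass, move up to (1,6)
Step 8: enter (1,6), '.' pass, move up to (0,6)
Step 9: enter (0,6), '@' teleport (0,6)->(6,4), also enter (6,4), move up to (5,4)
Step 10: enter (5,4), '.' pass, move up to (4,4)
Step 11: enter (4,4), '/' deflects up->right, move right to (4,5)
Step 12: enter (4,5), '\' deflects right->down, move down to (5,5)
Step 13: enter (5,5), '.' pass, move down to (6,5)
Step 14: enter (6,5), '.' pass, move down to (7,5)
Step 15: enter (7,5), '/' deflects down->left, move left to (7,4)
Step 16: enter (7,4), '.' pass, move left to (7,3)
Step 17: enter (7,3), '.' pass, move left to (7,2)
Step 18: enter (7,2), '.' pass, move left to (7,1)
Step 19: enter (7,1), '.' pass, move left to (7,0)
Step 20: enter (7,0), '.' pass, move left to (7,-1)
Step 21: at (7,-1) — EXIT via left edge, pos 7
Path length (cell visits): 21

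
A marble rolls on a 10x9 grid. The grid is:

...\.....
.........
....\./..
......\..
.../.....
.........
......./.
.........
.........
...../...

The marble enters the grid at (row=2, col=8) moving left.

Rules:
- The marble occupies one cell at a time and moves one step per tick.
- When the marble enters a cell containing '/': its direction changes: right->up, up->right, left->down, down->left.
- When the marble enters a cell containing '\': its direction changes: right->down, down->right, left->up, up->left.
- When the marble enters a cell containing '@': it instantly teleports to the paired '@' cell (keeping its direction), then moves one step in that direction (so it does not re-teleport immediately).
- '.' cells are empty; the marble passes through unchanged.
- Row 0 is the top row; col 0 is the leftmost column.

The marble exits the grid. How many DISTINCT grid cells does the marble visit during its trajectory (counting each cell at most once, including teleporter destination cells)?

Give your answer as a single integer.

Step 1: enter (2,8), '.' pass, move left to (2,7)
Step 2: enter (2,7), '.' pass, move left to (2,6)
Step 3: enter (2,6), '/' deflects left->down, move down to (3,6)
Step 4: enter (3,6), '\' deflects down->right, move right to (3,7)
Step 5: enter (3,7), '.' pass, move right to (3,8)
Step 6: enter (3,8), '.' pass, move right to (3,9)
Step 7: at (3,9) — EXIT via right edge, pos 3
Distinct cells visited: 6 (path length 6)

Answer: 6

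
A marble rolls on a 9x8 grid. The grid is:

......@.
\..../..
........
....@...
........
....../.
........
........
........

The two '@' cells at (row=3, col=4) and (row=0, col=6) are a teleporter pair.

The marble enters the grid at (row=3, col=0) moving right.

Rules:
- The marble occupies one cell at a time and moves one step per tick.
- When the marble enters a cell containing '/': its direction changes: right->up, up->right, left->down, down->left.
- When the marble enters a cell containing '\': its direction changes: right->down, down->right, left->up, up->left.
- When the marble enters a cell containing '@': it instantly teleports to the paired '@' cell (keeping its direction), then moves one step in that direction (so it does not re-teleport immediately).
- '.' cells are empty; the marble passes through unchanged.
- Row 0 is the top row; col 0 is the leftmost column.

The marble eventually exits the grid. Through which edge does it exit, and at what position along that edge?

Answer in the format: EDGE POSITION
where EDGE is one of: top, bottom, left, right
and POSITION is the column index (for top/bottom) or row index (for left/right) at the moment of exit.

Answer: right 0

Derivation:
Step 1: enter (3,0), '.' pass, move right to (3,1)
Step 2: enter (3,1), '.' pass, move right to (3,2)
Step 3: enter (3,2), '.' pass, move right to (3,3)
Step 4: enter (3,3), '.' pass, move right to (3,4)
Step 5: enter (3,4), '@' teleport (3,4)->(0,6), also enter (0,6), move right to (0,7)
Step 6: enter (0,7), '.' pass, move right to (0,8)
Step 7: at (0,8) — EXIT via right edge, pos 0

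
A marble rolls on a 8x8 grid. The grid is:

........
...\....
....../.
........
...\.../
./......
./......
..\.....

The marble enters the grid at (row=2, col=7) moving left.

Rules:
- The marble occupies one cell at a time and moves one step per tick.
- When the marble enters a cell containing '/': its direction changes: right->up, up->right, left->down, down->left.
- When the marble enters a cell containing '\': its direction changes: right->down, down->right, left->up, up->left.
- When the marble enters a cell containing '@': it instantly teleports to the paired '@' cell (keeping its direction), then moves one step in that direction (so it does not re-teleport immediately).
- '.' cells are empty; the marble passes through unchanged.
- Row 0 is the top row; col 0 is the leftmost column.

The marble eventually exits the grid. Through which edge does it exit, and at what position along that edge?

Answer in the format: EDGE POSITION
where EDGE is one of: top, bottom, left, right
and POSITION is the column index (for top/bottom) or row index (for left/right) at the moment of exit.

Step 1: enter (2,7), '.' pass, move left to (2,6)
Step 2: enter (2,6), '/' deflects left->down, move down to (3,6)
Step 3: enter (3,6), '.' pass, move down to (4,6)
Step 4: enter (4,6), '.' pass, move down to (5,6)
Step 5: enter (5,6), '.' pass, move down to (6,6)
Step 6: enter (6,6), '.' pass, move down to (7,6)
Step 7: enter (7,6), '.' pass, move down to (8,6)
Step 8: at (8,6) — EXIT via bottom edge, pos 6

Answer: bottom 6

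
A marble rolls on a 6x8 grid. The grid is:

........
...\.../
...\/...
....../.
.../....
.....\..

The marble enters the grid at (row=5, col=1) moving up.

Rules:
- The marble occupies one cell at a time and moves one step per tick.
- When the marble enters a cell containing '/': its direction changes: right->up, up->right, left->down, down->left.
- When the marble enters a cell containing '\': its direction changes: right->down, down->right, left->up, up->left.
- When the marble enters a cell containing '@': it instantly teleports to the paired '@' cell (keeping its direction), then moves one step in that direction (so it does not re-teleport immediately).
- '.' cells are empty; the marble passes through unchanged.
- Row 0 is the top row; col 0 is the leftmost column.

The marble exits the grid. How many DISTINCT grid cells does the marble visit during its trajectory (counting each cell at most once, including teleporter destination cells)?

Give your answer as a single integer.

Step 1: enter (5,1), '.' pass, move up to (4,1)
Step 2: enter (4,1), '.' pass, move up to (3,1)
Step 3: enter (3,1), '.' pass, move up to (2,1)
Step 4: enter (2,1), '.' pass, move up to (1,1)
Step 5: enter (1,1), '.' pass, move up to (0,1)
Step 6: enter (0,1), '.' pass, move up to (-1,1)
Step 7: at (-1,1) — EXIT via top edge, pos 1
Distinct cells visited: 6 (path length 6)

Answer: 6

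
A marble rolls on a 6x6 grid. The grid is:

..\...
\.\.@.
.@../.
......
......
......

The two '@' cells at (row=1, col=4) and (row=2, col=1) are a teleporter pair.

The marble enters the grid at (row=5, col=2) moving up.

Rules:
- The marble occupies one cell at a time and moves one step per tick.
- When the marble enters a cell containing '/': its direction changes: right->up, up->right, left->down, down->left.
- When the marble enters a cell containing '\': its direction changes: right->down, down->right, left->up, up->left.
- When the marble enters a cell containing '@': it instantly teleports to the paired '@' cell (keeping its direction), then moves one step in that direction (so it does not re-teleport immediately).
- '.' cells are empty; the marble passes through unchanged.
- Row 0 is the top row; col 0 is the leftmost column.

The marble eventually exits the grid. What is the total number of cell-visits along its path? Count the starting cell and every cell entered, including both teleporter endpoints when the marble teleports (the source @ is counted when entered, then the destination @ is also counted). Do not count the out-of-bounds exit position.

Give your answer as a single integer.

Step 1: enter (5,2), '.' pass, move up to (4,2)
Step 2: enter (4,2), '.' pass, move up to (3,2)
Step 3: enter (3,2), '.' pass, move up to (2,2)
Step 4: enter (2,2), '.' pass, move up to (1,2)
Step 5: enter (1,2), '\' deflects up->left, move left to (1,1)
Step 6: enter (1,1), '.' pass, move left to (1,0)
Step 7: enter (1,0), '\' deflects left->up, move up to (0,0)
Step 8: enter (0,0), '.' pass, move up to (-1,0)
Step 9: at (-1,0) — EXIT via top edge, pos 0
Path length (cell visits): 8

Answer: 8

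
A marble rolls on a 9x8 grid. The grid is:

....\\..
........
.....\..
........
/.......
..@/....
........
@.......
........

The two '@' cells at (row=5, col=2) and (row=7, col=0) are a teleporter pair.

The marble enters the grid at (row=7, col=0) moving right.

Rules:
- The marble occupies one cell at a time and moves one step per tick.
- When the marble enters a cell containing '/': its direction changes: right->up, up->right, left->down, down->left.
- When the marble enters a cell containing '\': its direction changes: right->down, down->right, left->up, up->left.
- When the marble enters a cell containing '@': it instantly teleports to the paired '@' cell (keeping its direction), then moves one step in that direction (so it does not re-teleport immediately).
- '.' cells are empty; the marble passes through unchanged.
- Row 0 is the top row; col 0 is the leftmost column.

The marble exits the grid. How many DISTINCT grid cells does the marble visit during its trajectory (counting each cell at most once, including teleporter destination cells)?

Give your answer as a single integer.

Answer: 8

Derivation:
Step 1: enter (7,0), '@' teleport (7,0)->(5,2), also enter (5,2), move right to (5,3)
Step 2: enter (5,3), '/' deflects right->up, move up to (4,3)
Step 3: enter (4,3), '.' pass, move up to (3,3)
Step 4: enter (3,3), '.' pass, move up to (2,3)
Step 5: enter (2,3), '.' pass, move up to (1,3)
Step 6: enter (1,3), '.' pass, move up to (0,3)
Step 7: enter (0,3), '.' pass, move up to (-1,3)
Step 8: at (-1,3) — EXIT via top edge, pos 3
Distinct cells visited: 8 (path length 8)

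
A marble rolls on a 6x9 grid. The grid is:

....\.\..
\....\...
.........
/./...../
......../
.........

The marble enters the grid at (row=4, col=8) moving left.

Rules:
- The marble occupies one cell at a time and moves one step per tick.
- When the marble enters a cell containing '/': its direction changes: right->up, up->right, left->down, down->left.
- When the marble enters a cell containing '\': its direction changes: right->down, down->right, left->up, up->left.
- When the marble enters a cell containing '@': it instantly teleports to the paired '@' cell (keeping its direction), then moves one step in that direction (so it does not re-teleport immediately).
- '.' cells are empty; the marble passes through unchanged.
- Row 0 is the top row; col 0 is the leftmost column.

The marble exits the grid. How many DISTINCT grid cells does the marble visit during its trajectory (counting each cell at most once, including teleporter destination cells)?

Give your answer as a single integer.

Answer: 2

Derivation:
Step 1: enter (4,8), '/' deflects left->down, move down to (5,8)
Step 2: enter (5,8), '.' pass, move down to (6,8)
Step 3: at (6,8) — EXIT via bottom edge, pos 8
Distinct cells visited: 2 (path length 2)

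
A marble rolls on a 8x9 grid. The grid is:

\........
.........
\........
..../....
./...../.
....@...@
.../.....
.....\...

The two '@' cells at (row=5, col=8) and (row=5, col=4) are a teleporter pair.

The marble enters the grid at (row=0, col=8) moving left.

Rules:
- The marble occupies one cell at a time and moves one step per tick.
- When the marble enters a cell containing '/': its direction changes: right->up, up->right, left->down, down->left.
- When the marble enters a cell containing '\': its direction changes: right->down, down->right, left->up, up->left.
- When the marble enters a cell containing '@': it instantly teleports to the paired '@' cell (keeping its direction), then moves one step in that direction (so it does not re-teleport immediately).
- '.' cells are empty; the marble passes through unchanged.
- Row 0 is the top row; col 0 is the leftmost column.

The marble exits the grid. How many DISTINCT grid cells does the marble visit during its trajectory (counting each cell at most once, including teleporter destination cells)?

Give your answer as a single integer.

Answer: 9

Derivation:
Step 1: enter (0,8), '.' pass, move left to (0,7)
Step 2: enter (0,7), '.' pass, move left to (0,6)
Step 3: enter (0,6), '.' pass, move left to (0,5)
Step 4: enter (0,5), '.' pass, move left to (0,4)
Step 5: enter (0,4), '.' pass, move left to (0,3)
Step 6: enter (0,3), '.' pass, move left to (0,2)
Step 7: enter (0,2), '.' pass, move left to (0,1)
Step 8: enter (0,1), '.' pass, move left to (0,0)
Step 9: enter (0,0), '\' deflects left->up, move up to (-1,0)
Step 10: at (-1,0) — EXIT via top edge, pos 0
Distinct cells visited: 9 (path length 9)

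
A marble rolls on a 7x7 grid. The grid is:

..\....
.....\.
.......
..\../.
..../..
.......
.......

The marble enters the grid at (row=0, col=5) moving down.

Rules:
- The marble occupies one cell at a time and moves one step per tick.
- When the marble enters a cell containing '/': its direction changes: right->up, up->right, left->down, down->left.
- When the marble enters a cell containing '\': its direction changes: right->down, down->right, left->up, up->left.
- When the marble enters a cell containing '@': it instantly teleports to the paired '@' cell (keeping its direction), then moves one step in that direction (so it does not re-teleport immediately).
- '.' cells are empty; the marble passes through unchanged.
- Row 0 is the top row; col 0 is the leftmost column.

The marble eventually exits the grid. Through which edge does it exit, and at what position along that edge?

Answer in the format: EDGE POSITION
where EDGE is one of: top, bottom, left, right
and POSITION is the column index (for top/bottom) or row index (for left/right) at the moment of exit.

Step 1: enter (0,5), '.' pass, move down to (1,5)
Step 2: enter (1,5), '\' deflects down->right, move right to (1,6)
Step 3: enter (1,6), '.' pass, move right to (1,7)
Step 4: at (1,7) — EXIT via right edge, pos 1

Answer: right 1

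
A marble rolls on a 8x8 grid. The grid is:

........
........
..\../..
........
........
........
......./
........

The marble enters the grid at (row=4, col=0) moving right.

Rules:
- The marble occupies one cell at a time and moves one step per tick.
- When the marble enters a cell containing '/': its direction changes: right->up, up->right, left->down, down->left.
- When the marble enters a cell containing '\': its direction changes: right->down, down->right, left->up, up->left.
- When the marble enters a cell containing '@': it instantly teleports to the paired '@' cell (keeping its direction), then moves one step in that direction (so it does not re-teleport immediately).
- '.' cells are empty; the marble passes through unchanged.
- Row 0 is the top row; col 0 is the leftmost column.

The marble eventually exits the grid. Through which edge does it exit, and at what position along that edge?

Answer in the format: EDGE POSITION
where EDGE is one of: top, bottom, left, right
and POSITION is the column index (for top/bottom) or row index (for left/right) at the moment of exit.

Step 1: enter (4,0), '.' pass, move right to (4,1)
Step 2: enter (4,1), '.' pass, move right to (4,2)
Step 3: enter (4,2), '.' pass, move right to (4,3)
Step 4: enter (4,3), '.' pass, move right to (4,4)
Step 5: enter (4,4), '.' pass, move right to (4,5)
Step 6: enter (4,5), '.' pass, move right to (4,6)
Step 7: enter (4,6), '.' pass, move right to (4,7)
Step 8: enter (4,7), '.' pass, move right to (4,8)
Step 9: at (4,8) — EXIT via right edge, pos 4

Answer: right 4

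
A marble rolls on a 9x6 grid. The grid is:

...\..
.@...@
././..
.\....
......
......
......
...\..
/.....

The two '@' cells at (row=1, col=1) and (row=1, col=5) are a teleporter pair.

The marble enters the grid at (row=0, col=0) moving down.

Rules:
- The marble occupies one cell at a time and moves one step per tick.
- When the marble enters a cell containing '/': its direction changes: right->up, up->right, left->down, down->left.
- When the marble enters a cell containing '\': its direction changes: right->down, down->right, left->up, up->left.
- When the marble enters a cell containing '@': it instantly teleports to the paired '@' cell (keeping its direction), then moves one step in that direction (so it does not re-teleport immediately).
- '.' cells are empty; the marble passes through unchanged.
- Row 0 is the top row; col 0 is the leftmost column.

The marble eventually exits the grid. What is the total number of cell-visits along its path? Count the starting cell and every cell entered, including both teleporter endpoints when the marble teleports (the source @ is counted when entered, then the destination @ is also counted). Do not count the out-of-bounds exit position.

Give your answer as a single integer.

Step 1: enter (0,0), '.' pass, move down to (1,0)
Step 2: enter (1,0), '.' pass, move down to (2,0)
Step 3: enter (2,0), '.' pass, move down to (3,0)
Step 4: enter (3,0), '.' pass, move down to (4,0)
Step 5: enter (4,0), '.' pass, move down to (5,0)
Step 6: enter (5,0), '.' pass, move down to (6,0)
Step 7: enter (6,0), '.' pass, move down to (7,0)
Step 8: enter (7,0), '.' pass, move down to (8,0)
Step 9: enter (8,0), '/' deflects down->left, move left to (8,-1)
Step 10: at (8,-1) — EXIT via left edge, pos 8
Path length (cell visits): 9

Answer: 9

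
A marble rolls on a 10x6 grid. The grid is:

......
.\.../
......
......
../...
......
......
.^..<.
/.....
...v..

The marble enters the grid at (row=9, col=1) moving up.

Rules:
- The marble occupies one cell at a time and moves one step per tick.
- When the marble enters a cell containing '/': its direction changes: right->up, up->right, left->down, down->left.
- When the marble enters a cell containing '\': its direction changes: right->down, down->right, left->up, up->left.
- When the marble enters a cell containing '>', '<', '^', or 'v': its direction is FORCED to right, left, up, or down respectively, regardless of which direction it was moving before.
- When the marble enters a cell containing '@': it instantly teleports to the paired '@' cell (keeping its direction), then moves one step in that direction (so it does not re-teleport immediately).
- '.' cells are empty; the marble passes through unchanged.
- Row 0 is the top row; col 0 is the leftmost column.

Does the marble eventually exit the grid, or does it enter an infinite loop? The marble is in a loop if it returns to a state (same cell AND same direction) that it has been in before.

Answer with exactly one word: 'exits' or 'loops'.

Step 1: enter (9,1), '.' pass, move up to (8,1)
Step 2: enter (8,1), '.' pass, move up to (7,1)
Step 3: enter (7,1), '^' forces up->up, move up to (6,1)
Step 4: enter (6,1), '.' pass, move up to (5,1)
Step 5: enter (5,1), '.' pass, move up to (4,1)
Step 6: enter (4,1), '.' pass, move up to (3,1)
Step 7: enter (3,1), '.' pass, move up to (2,1)
Step 8: enter (2,1), '.' pass, move up to (1,1)
Step 9: enter (1,1), '\' deflects up->left, move left to (1,0)
Step 10: enter (1,0), '.' pass, move left to (1,-1)
Step 11: at (1,-1) — EXIT via left edge, pos 1

Answer: exits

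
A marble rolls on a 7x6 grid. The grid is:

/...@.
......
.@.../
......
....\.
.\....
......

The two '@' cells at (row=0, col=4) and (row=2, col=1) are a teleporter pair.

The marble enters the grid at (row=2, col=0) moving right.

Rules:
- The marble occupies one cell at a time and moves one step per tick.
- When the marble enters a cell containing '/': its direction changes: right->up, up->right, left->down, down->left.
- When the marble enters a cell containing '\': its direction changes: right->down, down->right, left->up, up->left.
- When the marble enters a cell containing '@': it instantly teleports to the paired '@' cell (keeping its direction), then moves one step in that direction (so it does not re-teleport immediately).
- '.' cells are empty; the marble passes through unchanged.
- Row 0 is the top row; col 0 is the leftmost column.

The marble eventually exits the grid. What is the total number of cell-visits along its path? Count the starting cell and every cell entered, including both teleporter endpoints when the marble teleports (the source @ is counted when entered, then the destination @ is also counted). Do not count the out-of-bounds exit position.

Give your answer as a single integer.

Step 1: enter (2,0), '.' pass, move right to (2,1)
Step 2: enter (2,1), '@' teleport (2,1)->(0,4), also enter (0,4), move right to (0,5)
Step 3: enter (0,5), '.' pass, move right to (0,6)
Step 4: at (0,6) — EXIT via right edge, pos 0
Path length (cell visits): 4

Answer: 4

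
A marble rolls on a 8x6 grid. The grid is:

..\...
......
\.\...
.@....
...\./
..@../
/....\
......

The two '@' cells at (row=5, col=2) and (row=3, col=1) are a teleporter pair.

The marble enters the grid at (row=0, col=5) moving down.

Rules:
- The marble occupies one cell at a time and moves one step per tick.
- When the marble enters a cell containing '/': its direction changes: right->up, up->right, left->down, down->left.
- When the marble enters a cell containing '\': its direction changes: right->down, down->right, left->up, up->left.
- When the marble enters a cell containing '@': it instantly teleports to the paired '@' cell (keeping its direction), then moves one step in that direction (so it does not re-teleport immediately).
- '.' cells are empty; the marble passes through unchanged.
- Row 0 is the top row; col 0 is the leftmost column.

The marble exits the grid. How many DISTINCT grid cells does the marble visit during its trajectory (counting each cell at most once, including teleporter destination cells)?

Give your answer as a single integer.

Answer: 11

Derivation:
Step 1: enter (0,5), '.' pass, move down to (1,5)
Step 2: enter (1,5), '.' pass, move down to (2,5)
Step 3: enter (2,5), '.' pass, move down to (3,5)
Step 4: enter (3,5), '.' pass, move down to (4,5)
Step 5: enter (4,5), '/' deflects down->left, move left to (4,4)
Step 6: enter (4,4), '.' pass, move left to (4,3)
Step 7: enter (4,3), '\' deflects left->up, move up to (3,3)
Step 8: enter (3,3), '.' pass, move up to (2,3)
Step 9: enter (2,3), '.' pass, move up to (1,3)
Step 10: enter (1,3), '.' pass, move up to (0,3)
Step 11: enter (0,3), '.' pass, move up to (-1,3)
Step 12: at (-1,3) — EXIT via top edge, pos 3
Distinct cells visited: 11 (path length 11)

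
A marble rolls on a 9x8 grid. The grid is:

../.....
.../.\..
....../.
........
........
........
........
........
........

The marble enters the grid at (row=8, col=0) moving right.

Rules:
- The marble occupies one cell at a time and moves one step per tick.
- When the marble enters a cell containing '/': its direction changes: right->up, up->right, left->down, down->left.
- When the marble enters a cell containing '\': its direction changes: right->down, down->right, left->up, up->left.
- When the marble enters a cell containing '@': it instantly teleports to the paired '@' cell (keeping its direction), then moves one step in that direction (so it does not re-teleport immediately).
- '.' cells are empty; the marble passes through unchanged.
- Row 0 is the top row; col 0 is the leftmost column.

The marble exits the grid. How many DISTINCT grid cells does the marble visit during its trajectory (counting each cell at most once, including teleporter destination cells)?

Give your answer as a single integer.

Answer: 8

Derivation:
Step 1: enter (8,0), '.' pass, move right to (8,1)
Step 2: enter (8,1), '.' pass, move right to (8,2)
Step 3: enter (8,2), '.' pass, move right to (8,3)
Step 4: enter (8,3), '.' pass, move right to (8,4)
Step 5: enter (8,4), '.' pass, move right to (8,5)
Step 6: enter (8,5), '.' pass, move right to (8,6)
Step 7: enter (8,6), '.' pass, move right to (8,7)
Step 8: enter (8,7), '.' pass, move right to (8,8)
Step 9: at (8,8) — EXIT via right edge, pos 8
Distinct cells visited: 8 (path length 8)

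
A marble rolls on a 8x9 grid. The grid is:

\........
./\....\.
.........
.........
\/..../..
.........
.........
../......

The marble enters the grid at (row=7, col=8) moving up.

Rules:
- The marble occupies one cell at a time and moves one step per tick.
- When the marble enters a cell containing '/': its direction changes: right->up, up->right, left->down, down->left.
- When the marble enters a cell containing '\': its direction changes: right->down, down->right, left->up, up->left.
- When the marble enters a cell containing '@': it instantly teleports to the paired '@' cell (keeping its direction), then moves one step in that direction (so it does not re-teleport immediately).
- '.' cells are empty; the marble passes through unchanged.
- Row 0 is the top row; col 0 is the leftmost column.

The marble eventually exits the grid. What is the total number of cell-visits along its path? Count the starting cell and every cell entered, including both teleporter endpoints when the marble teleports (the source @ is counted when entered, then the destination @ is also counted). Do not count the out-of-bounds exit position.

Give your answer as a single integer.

Step 1: enter (7,8), '.' pass, move up to (6,8)
Step 2: enter (6,8), '.' pass, move up to (5,8)
Step 3: enter (5,8), '.' pass, move up to (4,8)
Step 4: enter (4,8), '.' pass, move up to (3,8)
Step 5: enter (3,8), '.' pass, move up to (2,8)
Step 6: enter (2,8), '.' pass, move up to (1,8)
Step 7: enter (1,8), '.' pass, move up to (0,8)
Step 8: enter (0,8), '.' pass, move up to (-1,8)
Step 9: at (-1,8) — EXIT via top edge, pos 8
Path length (cell visits): 8

Answer: 8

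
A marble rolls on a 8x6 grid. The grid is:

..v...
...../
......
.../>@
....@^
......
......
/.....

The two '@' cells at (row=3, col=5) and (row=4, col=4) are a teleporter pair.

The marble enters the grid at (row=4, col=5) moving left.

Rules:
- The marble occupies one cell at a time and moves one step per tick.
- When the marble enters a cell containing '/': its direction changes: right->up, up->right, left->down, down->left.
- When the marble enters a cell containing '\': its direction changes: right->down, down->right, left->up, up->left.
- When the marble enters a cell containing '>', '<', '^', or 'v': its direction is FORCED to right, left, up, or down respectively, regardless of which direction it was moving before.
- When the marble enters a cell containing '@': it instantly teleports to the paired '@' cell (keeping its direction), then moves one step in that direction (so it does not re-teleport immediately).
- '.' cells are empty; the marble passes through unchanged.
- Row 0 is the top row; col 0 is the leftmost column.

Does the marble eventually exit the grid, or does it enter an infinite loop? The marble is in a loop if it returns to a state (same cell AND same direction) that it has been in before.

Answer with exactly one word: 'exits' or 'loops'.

Answer: loops

Derivation:
Step 1: enter (4,5), '^' forces left->up, move up to (3,5)
Step 2: enter (3,5), '@' teleport (3,5)->(4,4), also enter (4,4), move up to (3,4)
Step 3: enter (3,4), '>' forces up->right, move right to (3,5)
Step 4: enter (3,5), '@' teleport (3,5)->(4,4), also enter (4,4), move right to (4,5)
Step 5: enter (4,5), '^' forces right->up, move up to (3,5)
Step 6: at (3,5) dir=up — LOOP DETECTED (seen before)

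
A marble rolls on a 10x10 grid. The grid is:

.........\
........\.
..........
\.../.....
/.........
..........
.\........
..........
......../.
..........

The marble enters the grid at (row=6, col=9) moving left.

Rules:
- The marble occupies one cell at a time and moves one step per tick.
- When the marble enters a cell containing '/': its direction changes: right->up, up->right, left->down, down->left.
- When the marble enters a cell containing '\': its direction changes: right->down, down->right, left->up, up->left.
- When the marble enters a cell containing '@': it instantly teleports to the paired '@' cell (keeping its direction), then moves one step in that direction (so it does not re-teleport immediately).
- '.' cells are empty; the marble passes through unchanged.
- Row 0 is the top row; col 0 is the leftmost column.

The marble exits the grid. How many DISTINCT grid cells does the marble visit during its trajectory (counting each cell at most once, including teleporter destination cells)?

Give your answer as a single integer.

Step 1: enter (6,9), '.' pass, move left to (6,8)
Step 2: enter (6,8), '.' pass, move left to (6,7)
Step 3: enter (6,7), '.' pass, move left to (6,6)
Step 4: enter (6,6), '.' pass, move left to (6,5)
Step 5: enter (6,5), '.' pass, move left to (6,4)
Step 6: enter (6,4), '.' pass, move left to (6,3)
Step 7: enter (6,3), '.' pass, move left to (6,2)
Step 8: enter (6,2), '.' pass, move left to (6,1)
Step 9: enter (6,1), '\' deflects left->up, move up to (5,1)
Step 10: enter (5,1), '.' pass, move up to (4,1)
Step 11: enter (4,1), '.' pass, move up to (3,1)
Step 12: enter (3,1), '.' pass, move up to (2,1)
Step 13: enter (2,1), '.' pass, move up to (1,1)
Step 14: enter (1,1), '.' pass, move up to (0,1)
Step 15: enter (0,1), '.' pass, move up to (-1,1)
Step 16: at (-1,1) — EXIT via top edge, pos 1
Distinct cells visited: 15 (path length 15)

Answer: 15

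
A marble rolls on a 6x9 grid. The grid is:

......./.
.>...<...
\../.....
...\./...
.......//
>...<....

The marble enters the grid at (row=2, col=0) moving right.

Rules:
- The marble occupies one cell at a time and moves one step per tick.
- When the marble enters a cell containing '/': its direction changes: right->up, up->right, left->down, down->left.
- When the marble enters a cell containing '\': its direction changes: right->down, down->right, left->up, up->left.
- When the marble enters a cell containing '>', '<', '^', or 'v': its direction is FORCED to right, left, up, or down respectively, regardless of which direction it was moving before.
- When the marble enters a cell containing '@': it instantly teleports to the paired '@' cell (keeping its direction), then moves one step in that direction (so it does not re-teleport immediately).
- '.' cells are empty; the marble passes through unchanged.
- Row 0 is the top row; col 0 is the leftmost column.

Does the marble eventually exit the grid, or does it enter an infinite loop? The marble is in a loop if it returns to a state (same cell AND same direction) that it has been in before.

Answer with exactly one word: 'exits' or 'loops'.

Answer: loops

Derivation:
Step 1: enter (2,0), '\' deflects right->down, move down to (3,0)
Step 2: enter (3,0), '.' pass, move down to (4,0)
Step 3: enter (4,0), '.' pass, move down to (5,0)
Step 4: enter (5,0), '>' forces down->right, move right to (5,1)
Step 5: enter (5,1), '.' pass, move right to (5,2)
Step 6: enter (5,2), '.' pass, move right to (5,3)
Step 7: enter (5,3), '.' pass, move right to (5,4)
Step 8: enter (5,4), '<' forces right->left, move left to (5,3)
Step 9: enter (5,3), '.' pass, move left to (5,2)
Step 10: enter (5,2), '.' pass, move left to (5,1)
Step 11: enter (5,1), '.' pass, move left to (5,0)
Step 12: enter (5,0), '>' forces left->right, move right to (5,1)
Step 13: at (5,1) dir=right — LOOP DETECTED (seen before)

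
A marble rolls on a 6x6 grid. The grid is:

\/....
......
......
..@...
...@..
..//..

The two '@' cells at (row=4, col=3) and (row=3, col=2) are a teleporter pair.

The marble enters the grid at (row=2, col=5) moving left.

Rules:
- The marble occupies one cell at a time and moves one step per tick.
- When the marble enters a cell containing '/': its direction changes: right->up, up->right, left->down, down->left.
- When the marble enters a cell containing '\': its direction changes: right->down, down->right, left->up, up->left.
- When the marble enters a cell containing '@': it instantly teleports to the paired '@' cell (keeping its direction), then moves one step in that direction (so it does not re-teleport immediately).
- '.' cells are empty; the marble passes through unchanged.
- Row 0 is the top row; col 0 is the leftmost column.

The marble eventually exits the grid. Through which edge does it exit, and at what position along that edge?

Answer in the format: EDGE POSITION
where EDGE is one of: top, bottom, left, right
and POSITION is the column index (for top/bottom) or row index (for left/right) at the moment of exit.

Step 1: enter (2,5), '.' pass, move left to (2,4)
Step 2: enter (2,4), '.' pass, move left to (2,3)
Step 3: enter (2,3), '.' pass, move left to (2,2)
Step 4: enter (2,2), '.' pass, move left to (2,1)
Step 5: enter (2,1), '.' pass, move left to (2,0)
Step 6: enter (2,0), '.' pass, move left to (2,-1)
Step 7: at (2,-1) — EXIT via left edge, pos 2

Answer: left 2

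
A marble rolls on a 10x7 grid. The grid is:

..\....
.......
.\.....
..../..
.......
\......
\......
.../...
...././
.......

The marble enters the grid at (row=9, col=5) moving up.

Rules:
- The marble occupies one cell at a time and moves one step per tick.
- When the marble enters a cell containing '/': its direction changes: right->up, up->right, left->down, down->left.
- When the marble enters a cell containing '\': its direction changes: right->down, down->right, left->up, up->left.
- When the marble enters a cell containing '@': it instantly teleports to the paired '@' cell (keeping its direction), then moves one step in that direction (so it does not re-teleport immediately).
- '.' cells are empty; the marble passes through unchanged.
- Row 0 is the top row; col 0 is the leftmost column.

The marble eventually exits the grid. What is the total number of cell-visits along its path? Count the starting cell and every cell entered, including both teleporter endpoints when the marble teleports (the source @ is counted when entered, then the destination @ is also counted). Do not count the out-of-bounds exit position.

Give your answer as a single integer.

Answer: 10

Derivation:
Step 1: enter (9,5), '.' pass, move up to (8,5)
Step 2: enter (8,5), '.' pass, move up to (7,5)
Step 3: enter (7,5), '.' pass, move up to (6,5)
Step 4: enter (6,5), '.' pass, move up to (5,5)
Step 5: enter (5,5), '.' pass, move up to (4,5)
Step 6: enter (4,5), '.' pass, move up to (3,5)
Step 7: enter (3,5), '.' pass, move up to (2,5)
Step 8: enter (2,5), '.' pass, move up to (1,5)
Step 9: enter (1,5), '.' pass, move up to (0,5)
Step 10: enter (0,5), '.' pass, move up to (-1,5)
Step 11: at (-1,5) — EXIT via top edge, pos 5
Path length (cell visits): 10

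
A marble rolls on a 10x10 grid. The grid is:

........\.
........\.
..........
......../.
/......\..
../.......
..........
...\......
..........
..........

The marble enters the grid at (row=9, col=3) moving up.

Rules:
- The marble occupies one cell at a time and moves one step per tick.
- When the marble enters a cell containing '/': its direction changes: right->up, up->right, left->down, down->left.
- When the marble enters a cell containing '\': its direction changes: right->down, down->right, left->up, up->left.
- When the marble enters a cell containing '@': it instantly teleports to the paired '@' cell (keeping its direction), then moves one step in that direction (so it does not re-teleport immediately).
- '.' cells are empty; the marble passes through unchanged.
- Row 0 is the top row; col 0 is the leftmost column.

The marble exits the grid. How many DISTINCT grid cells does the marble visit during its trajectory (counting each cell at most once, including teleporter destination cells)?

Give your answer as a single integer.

Step 1: enter (9,3), '.' pass, move up to (8,3)
Step 2: enter (8,3), '.' pass, move up to (7,3)
Step 3: enter (7,3), '\' deflects up->left, move left to (7,2)
Step 4: enter (7,2), '.' pass, move left to (7,1)
Step 5: enter (7,1), '.' pass, move left to (7,0)
Step 6: enter (7,0), '.' pass, move left to (7,-1)
Step 7: at (7,-1) — EXIT via left edge, pos 7
Distinct cells visited: 6 (path length 6)

Answer: 6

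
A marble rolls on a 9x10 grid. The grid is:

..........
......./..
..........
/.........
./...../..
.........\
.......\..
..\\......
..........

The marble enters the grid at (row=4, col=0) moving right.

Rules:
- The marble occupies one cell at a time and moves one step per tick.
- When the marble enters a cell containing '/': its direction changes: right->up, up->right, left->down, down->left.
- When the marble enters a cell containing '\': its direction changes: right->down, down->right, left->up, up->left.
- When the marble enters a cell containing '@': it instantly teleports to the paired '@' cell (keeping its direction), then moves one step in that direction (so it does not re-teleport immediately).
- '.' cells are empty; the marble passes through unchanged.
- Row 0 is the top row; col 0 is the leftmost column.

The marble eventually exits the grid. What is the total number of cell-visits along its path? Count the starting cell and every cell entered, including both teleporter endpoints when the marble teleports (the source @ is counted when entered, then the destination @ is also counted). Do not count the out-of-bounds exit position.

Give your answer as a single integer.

Answer: 6

Derivation:
Step 1: enter (4,0), '.' pass, move right to (4,1)
Step 2: enter (4,1), '/' deflects right->up, move up to (3,1)
Step 3: enter (3,1), '.' pass, move up to (2,1)
Step 4: enter (2,1), '.' pass, move up to (1,1)
Step 5: enter (1,1), '.' pass, move up to (0,1)
Step 6: enter (0,1), '.' pass, move up to (-1,1)
Step 7: at (-1,1) — EXIT via top edge, pos 1
Path length (cell visits): 6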